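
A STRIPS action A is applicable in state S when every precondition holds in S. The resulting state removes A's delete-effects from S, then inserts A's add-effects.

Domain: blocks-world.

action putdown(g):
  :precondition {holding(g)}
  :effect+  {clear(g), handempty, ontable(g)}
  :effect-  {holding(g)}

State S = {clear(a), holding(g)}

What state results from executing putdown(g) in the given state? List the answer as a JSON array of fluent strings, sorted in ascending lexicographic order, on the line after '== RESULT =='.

Compute (S \ del) ∪ add:
  pre ⊆ S: {holding(g)} ⊆ S  — applicable
  S \ del = {clear(a)}
  ∪ add   = {clear(a), clear(g), handempty, ontable(g)}

== RESULT ==
["clear(a)", "clear(g)", "handempty", "ontable(g)"]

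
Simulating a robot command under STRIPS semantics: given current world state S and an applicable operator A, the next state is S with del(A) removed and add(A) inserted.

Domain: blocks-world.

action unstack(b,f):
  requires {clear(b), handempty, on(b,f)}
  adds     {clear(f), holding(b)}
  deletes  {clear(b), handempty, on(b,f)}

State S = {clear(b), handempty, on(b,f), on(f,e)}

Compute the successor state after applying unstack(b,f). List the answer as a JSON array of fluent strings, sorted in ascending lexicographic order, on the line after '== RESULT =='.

Progress:
  pre ⊆ S: {clear(b), handempty, on(b,f)} ⊆ S  — applicable
  S \ del = {on(f,e)}
  ∪ add   = {clear(f), holding(b), on(f,e)}

== RESULT ==
["clear(f)", "holding(b)", "on(f,e)"]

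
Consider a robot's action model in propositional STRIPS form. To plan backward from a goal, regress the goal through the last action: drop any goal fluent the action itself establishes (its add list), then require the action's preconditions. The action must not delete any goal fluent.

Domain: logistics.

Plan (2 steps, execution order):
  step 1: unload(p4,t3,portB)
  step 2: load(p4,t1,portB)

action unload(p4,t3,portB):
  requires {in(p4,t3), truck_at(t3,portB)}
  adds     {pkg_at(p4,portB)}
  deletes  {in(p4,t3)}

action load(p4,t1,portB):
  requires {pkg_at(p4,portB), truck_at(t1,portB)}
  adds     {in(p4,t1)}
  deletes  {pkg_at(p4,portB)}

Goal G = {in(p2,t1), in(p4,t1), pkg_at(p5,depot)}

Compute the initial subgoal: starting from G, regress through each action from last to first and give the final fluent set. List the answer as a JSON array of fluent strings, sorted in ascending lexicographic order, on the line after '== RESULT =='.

Work backward from the goal:
  through step 2 (load(p4,t1,portB)): drop {in(p4,t1)}, keep {in(p2,t1), pkg_at(p5,depot)}, require {pkg_at(p4,portB), truck_at(t1,portB)}
    → {in(p2,t1), pkg_at(p4,portB), pkg_at(p5,depot), truck_at(t1,portB)}
  through step 1 (unload(p4,t3,portB)): drop {pkg_at(p4,portB)}, keep {in(p2,t1), pkg_at(p5,depot), truck_at(t1,portB)}, require {in(p4,t3), truck_at(t3,portB)}
    → {in(p2,t1), in(p4,t3), pkg_at(p5,depot), truck_at(t1,portB), truck_at(t3,portB)}

== RESULT ==
["in(p2,t1)", "in(p4,t3)", "pkg_at(p5,depot)", "truck_at(t1,portB)", "truck_at(t3,portB)"]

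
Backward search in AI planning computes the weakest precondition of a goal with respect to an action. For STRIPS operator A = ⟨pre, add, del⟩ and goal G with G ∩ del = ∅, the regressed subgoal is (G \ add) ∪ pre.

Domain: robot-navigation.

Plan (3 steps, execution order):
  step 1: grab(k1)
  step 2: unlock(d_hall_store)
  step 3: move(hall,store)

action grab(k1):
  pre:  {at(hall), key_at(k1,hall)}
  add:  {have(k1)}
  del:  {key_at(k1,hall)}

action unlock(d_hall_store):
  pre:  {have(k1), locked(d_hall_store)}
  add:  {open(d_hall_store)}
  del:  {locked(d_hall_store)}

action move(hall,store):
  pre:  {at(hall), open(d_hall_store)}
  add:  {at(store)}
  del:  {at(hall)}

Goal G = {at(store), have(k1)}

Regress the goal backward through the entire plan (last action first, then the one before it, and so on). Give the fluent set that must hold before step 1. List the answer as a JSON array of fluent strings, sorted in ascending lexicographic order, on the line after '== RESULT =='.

Regress step by step:
  through step 3 (move(hall,store)): drop {at(store)}, keep {have(k1)}, require {at(hall), open(d_hall_store)}
    → {at(hall), have(k1), open(d_hall_store)}
  through step 2 (unlock(d_hall_store)): drop {open(d_hall_store)}, keep {at(hall), have(k1)}, require {have(k1), locked(d_hall_store)}
    → {at(hall), have(k1), locked(d_hall_store)}
  through step 1 (grab(k1)): drop {have(k1)}, keep {at(hall), locked(d_hall_store)}, require {at(hall), key_at(k1,hall)}
    → {at(hall), key_at(k1,hall), locked(d_hall_store)}

== RESULT ==
["at(hall)", "key_at(k1,hall)", "locked(d_hall_store)"]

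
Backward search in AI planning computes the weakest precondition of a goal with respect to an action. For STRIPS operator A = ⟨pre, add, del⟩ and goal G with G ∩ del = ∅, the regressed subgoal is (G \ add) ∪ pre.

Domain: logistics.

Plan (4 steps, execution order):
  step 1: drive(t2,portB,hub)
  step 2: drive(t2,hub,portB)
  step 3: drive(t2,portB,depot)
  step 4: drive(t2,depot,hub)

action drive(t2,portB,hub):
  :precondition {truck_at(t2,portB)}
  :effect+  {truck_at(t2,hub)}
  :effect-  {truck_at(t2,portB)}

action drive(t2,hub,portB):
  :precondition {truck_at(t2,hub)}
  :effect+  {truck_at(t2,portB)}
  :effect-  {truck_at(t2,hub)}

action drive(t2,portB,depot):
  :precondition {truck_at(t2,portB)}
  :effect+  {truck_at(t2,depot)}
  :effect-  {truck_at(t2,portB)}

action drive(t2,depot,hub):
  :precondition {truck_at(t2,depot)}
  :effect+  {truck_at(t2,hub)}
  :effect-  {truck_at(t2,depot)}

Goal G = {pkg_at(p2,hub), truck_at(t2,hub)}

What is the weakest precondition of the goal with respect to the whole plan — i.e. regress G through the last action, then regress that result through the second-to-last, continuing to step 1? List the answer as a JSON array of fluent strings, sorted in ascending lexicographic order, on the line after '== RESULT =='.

Regress step by step:
  through step 4 (drive(t2,depot,hub)): drop {truck_at(t2,hub)}, keep {pkg_at(p2,hub)}, require {truck_at(t2,depot)}
    → {pkg_at(p2,hub), truck_at(t2,depot)}
  through step 3 (drive(t2,portB,depot)): drop {truck_at(t2,depot)}, keep {pkg_at(p2,hub)}, require {truck_at(t2,portB)}
    → {pkg_at(p2,hub), truck_at(t2,portB)}
  through step 2 (drive(t2,hub,portB)): drop {truck_at(t2,portB)}, keep {pkg_at(p2,hub)}, require {truck_at(t2,hub)}
    → {pkg_at(p2,hub), truck_at(t2,hub)}
  through step 1 (drive(t2,portB,hub)): drop {truck_at(t2,hub)}, keep {pkg_at(p2,hub)}, require {truck_at(t2,portB)}
    → {pkg_at(p2,hub), truck_at(t2,portB)}

== RESULT ==
["pkg_at(p2,hub)", "truck_at(t2,portB)"]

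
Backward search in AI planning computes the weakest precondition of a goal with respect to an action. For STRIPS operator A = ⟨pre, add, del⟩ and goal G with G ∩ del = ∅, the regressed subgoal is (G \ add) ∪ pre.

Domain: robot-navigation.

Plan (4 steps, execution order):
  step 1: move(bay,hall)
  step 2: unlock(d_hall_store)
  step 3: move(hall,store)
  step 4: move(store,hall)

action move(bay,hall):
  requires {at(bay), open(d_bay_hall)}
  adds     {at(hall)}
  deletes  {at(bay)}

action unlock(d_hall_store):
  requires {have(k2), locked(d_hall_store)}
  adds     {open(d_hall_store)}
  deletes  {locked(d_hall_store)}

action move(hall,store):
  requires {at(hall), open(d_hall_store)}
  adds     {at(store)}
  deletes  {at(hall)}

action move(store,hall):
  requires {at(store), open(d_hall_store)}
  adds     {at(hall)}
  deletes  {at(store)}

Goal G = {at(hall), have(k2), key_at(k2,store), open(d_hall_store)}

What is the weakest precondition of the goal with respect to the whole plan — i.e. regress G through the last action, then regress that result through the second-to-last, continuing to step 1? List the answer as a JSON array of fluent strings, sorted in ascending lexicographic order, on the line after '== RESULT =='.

Work backward from the goal:
  through step 4 (move(store,hall)): drop {at(hall)}, keep {have(k2), key_at(k2,store), open(d_hall_store)}, require {at(store), open(d_hall_store)}
    → {at(store), have(k2), key_at(k2,store), open(d_hall_store)}
  through step 3 (move(hall,store)): drop {at(store)}, keep {have(k2), key_at(k2,store), open(d_hall_store)}, require {at(hall), open(d_hall_store)}
    → {at(hall), have(k2), key_at(k2,store), open(d_hall_store)}
  through step 2 (unlock(d_hall_store)): drop {open(d_hall_store)}, keep {at(hall), have(k2), key_at(k2,store)}, require {have(k2), locked(d_hall_store)}
    → {at(hall), have(k2), key_at(k2,store), locked(d_hall_store)}
  through step 1 (move(bay,hall)): drop {at(hall)}, keep {have(k2), key_at(k2,store), locked(d_hall_store)}, require {at(bay), open(d_bay_hall)}
    → {at(bay), have(k2), key_at(k2,store), locked(d_hall_store), open(d_bay_hall)}

== RESULT ==
["at(bay)", "have(k2)", "key_at(k2,store)", "locked(d_hall_store)", "open(d_bay_hall)"]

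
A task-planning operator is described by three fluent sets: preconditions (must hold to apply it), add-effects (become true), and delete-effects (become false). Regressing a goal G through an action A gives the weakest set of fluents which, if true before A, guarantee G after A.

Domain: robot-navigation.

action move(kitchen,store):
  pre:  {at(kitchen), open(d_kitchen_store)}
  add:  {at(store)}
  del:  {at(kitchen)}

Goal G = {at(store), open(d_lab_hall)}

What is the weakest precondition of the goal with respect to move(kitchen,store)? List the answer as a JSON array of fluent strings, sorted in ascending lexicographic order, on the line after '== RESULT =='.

Compute (G \ add) ∪ pre:
  G ∩ del = {}  (empty — regression defined)
  G \ add = {at(store), open(d_lab_hall)} \ {at(store)} = {open(d_lab_hall)}
  ∪ pre   = {open(d_lab_hall)} ∪ {at(kitchen), open(d_kitchen_store)}
          = {at(kitchen), open(d_kitchen_store), open(d_lab_hall)}

== RESULT ==
["at(kitchen)", "open(d_kitchen_store)", "open(d_lab_hall)"]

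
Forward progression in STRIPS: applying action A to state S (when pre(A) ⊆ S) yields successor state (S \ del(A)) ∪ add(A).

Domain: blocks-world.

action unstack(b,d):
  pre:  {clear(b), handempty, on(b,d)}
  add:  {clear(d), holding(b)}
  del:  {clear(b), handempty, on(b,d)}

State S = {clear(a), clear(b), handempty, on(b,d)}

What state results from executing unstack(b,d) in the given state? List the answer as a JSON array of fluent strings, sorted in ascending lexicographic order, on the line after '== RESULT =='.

Compute (S \ del) ∪ add:
  pre ⊆ S: {clear(b), handempty, on(b,d)} ⊆ S  — applicable
  S \ del = {clear(a)}
  ∪ add   = {clear(a), clear(d), holding(b)}

== RESULT ==
["clear(a)", "clear(d)", "holding(b)"]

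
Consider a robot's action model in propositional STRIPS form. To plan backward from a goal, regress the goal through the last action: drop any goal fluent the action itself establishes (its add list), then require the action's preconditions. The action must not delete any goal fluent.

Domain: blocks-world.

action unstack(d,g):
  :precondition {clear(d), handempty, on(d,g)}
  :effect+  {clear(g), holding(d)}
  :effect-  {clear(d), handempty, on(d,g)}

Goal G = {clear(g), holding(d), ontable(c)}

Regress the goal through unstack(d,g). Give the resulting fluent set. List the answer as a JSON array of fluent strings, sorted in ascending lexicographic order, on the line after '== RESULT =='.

Compute (G \ add) ∪ pre:
  G ∩ del = {}  (empty — regression defined)
  G \ add = {clear(g), holding(d), ontable(c)} \ {clear(g), holding(d)} = {ontable(c)}
  ∪ pre   = {ontable(c)} ∪ {clear(d), handempty, on(d,g)}
          = {clear(d), handempty, on(d,g), ontable(c)}

== RESULT ==
["clear(d)", "handempty", "on(d,g)", "ontable(c)"]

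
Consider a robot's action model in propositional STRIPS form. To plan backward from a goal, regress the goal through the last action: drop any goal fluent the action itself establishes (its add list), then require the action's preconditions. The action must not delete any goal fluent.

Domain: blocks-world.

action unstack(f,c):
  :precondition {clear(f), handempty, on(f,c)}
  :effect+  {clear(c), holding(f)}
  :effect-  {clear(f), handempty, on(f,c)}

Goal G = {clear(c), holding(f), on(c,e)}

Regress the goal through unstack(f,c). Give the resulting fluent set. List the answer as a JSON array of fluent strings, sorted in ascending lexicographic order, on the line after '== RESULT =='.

Compute (G \ add) ∪ pre:
  G ∩ del = {}  (empty — regression defined)
  G \ add = {clear(c), holding(f), on(c,e)} \ {clear(c), holding(f)} = {on(c,e)}
  ∪ pre   = {on(c,e)} ∪ {clear(f), handempty, on(f,c)}
          = {clear(f), handempty, on(c,e), on(f,c)}

== RESULT ==
["clear(f)", "handempty", "on(c,e)", "on(f,c)"]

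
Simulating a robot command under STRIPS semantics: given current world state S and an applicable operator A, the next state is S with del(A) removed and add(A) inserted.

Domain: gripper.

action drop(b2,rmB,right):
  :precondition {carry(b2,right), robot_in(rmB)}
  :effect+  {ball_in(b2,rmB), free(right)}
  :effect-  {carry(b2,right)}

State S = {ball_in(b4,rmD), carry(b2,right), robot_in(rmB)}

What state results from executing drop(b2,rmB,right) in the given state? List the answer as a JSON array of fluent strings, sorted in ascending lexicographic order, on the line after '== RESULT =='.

Compute (S \ del) ∪ add:
  pre ⊆ S: {carry(b2,right), robot_in(rmB)} ⊆ S  — applicable
  S \ del = {ball_in(b4,rmD), robot_in(rmB)}
  ∪ add   = {ball_in(b2,rmB), ball_in(b4,rmD), free(right), robot_in(rmB)}

== RESULT ==
["ball_in(b2,rmB)", "ball_in(b4,rmD)", "free(right)", "robot_in(rmB)"]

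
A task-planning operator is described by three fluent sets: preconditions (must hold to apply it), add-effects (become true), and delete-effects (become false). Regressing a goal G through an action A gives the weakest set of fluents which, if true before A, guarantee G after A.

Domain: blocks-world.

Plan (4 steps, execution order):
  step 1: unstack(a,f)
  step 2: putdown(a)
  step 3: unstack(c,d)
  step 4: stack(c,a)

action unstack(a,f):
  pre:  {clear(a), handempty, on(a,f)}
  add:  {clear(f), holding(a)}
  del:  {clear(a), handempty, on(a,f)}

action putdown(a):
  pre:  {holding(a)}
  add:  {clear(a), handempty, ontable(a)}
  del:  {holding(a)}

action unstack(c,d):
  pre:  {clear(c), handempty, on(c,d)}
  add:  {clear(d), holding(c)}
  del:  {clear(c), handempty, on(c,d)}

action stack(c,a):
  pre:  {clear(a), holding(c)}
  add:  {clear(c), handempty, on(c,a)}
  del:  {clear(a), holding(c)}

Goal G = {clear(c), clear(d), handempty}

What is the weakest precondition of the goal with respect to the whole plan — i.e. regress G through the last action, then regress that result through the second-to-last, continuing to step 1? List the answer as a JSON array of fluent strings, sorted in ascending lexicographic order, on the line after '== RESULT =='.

Work backward from the goal:
  through step 4 (stack(c,a)): drop {clear(c), handempty}, keep {clear(d)}, require {clear(a), holding(c)}
    → {clear(a), clear(d), holding(c)}
  through step 3 (unstack(c,d)): drop {clear(d), holding(c)}, keep {clear(a)}, require {clear(c), handempty, on(c,d)}
    → {clear(a), clear(c), handempty, on(c,d)}
  through step 2 (putdown(a)): drop {clear(a), handempty}, keep {clear(c), on(c,d)}, require {holding(a)}
    → {clear(c), holding(a), on(c,d)}
  through step 1 (unstack(a,f)): drop {holding(a)}, keep {clear(c), on(c,d)}, require {clear(a), handempty, on(a,f)}
    → {clear(a), clear(c), handempty, on(a,f), on(c,d)}

== RESULT ==
["clear(a)", "clear(c)", "handempty", "on(a,f)", "on(c,d)"]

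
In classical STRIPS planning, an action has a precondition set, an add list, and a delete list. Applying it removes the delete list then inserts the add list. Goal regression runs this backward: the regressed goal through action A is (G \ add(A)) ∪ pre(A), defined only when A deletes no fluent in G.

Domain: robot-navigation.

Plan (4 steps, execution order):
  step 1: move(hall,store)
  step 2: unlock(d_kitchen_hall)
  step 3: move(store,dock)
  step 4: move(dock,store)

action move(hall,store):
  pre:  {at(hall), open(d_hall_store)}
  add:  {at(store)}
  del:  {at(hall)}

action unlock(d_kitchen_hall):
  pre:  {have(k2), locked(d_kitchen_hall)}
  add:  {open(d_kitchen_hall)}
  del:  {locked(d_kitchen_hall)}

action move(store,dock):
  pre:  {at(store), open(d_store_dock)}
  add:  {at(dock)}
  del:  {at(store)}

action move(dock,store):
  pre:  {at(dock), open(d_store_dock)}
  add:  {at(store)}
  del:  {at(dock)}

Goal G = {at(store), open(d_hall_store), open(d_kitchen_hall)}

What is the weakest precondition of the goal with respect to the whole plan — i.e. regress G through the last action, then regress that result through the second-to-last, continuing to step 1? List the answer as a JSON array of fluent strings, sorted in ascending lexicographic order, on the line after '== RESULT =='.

Work backward from the goal:
  through step 4 (move(dock,store)): drop {at(store)}, keep {open(d_hall_store), open(d_kitchen_hall)}, require {at(dock), open(d_store_dock)}
    → {at(dock), open(d_hall_store), open(d_kitchen_hall), open(d_store_dock)}
  through step 3 (move(store,dock)): drop {at(dock)}, keep {open(d_hall_store), open(d_kitchen_hall), open(d_store_dock)}, require {at(store), open(d_store_dock)}
    → {at(store), open(d_hall_store), open(d_kitchen_hall), open(d_store_dock)}
  through step 2 (unlock(d_kitchen_hall)): drop {open(d_kitchen_hall)}, keep {at(store), open(d_hall_store), open(d_store_dock)}, require {have(k2), locked(d_kitchen_hall)}
    → {at(store), have(k2), locked(d_kitchen_hall), open(d_hall_store), open(d_store_dock)}
  through step 1 (move(hall,store)): drop {at(store)}, keep {have(k2), locked(d_kitchen_hall), open(d_hall_store), open(d_store_dock)}, require {at(hall), open(d_hall_store)}
    → {at(hall), have(k2), locked(d_kitchen_hall), open(d_hall_store), open(d_store_dock)}

== RESULT ==
["at(hall)", "have(k2)", "locked(d_kitchen_hall)", "open(d_hall_store)", "open(d_store_dock)"]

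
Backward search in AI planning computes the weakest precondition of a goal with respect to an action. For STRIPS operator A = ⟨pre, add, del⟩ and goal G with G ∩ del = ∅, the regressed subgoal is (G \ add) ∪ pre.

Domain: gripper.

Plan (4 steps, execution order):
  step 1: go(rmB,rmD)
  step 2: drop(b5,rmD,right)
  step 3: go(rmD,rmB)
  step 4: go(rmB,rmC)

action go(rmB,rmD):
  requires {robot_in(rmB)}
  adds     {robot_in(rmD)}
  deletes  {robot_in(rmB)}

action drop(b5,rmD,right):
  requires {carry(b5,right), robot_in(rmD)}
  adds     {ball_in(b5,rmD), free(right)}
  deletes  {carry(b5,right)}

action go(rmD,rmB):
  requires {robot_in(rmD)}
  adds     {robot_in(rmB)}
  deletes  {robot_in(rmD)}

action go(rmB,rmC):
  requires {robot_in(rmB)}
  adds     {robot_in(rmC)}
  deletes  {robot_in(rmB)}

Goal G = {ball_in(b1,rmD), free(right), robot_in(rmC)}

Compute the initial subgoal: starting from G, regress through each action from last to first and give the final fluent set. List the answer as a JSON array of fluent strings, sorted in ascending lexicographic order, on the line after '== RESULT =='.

Work backward from the goal:
  through step 4 (go(rmB,rmC)): drop {robot_in(rmC)}, keep {ball_in(b1,rmD), free(right)}, require {robot_in(rmB)}
    → {ball_in(b1,rmD), free(right), robot_in(rmB)}
  through step 3 (go(rmD,rmB)): drop {robot_in(rmB)}, keep {ball_in(b1,rmD), free(right)}, require {robot_in(rmD)}
    → {ball_in(b1,rmD), free(right), robot_in(rmD)}
  through step 2 (drop(b5,rmD,right)): drop {free(right)}, keep {ball_in(b1,rmD), robot_in(rmD)}, require {carry(b5,right), robot_in(rmD)}
    → {ball_in(b1,rmD), carry(b5,right), robot_in(rmD)}
  through step 1 (go(rmB,rmD)): drop {robot_in(rmD)}, keep {ball_in(b1,rmD), carry(b5,right)}, require {robot_in(rmB)}
    → {ball_in(b1,rmD), carry(b5,right), robot_in(rmB)}

== RESULT ==
["ball_in(b1,rmD)", "carry(b5,right)", "robot_in(rmB)"]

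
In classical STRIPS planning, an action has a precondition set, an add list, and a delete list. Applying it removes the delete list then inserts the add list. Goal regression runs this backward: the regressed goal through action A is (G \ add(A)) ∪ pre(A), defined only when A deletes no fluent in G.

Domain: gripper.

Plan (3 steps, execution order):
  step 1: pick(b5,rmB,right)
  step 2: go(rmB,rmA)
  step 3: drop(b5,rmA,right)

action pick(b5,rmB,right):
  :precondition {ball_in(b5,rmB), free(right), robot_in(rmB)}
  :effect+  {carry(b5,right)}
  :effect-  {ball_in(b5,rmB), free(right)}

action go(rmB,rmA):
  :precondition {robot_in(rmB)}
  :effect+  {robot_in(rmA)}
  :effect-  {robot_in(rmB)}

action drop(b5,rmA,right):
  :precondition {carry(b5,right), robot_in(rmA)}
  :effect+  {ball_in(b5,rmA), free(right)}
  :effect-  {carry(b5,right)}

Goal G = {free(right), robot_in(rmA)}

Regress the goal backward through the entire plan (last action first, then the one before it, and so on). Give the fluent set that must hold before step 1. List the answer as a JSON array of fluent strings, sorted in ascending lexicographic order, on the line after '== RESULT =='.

Regress step by step:
  through step 3 (drop(b5,rmA,right)): drop {free(right)}, keep {robot_in(rmA)}, require {carry(b5,right), robot_in(rmA)}
    → {carry(b5,right), robot_in(rmA)}
  through step 2 (go(rmB,rmA)): drop {robot_in(rmA)}, keep {carry(b5,right)}, require {robot_in(rmB)}
    → {carry(b5,right), robot_in(rmB)}
  through step 1 (pick(b5,rmB,right)): drop {carry(b5,right)}, keep {robot_in(rmB)}, require {ball_in(b5,rmB), free(right), robot_in(rmB)}
    → {ball_in(b5,rmB), free(right), robot_in(rmB)}

== RESULT ==
["ball_in(b5,rmB)", "free(right)", "robot_in(rmB)"]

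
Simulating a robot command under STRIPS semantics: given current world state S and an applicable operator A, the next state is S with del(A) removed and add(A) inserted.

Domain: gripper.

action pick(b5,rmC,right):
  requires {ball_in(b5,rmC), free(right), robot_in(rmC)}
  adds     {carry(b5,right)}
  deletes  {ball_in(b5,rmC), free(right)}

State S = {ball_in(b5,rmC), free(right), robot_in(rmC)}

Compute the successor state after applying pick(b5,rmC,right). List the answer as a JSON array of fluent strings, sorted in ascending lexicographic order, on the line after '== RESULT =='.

Progress:
  pre ⊆ S: {ball_in(b5,rmC), free(right), robot_in(rmC)} ⊆ S  — applicable
  S \ del = {robot_in(rmC)}
  ∪ add   = {carry(b5,right), robot_in(rmC)}

== RESULT ==
["carry(b5,right)", "robot_in(rmC)"]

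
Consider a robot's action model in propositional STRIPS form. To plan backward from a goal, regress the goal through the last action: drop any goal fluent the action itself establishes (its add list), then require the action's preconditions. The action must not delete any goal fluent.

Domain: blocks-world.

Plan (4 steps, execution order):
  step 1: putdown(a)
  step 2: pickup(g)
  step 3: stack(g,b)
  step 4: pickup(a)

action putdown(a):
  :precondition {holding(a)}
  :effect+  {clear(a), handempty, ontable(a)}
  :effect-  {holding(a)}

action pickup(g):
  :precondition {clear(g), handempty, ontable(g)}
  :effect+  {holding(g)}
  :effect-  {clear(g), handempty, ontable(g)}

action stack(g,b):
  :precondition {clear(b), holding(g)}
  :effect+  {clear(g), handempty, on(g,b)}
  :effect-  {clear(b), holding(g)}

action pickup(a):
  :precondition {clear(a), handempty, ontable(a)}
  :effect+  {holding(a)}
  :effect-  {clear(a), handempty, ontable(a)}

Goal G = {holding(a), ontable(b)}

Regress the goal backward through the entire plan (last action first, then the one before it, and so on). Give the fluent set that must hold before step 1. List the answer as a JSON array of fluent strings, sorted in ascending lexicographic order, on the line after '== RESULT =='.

Work backward from the goal:
  through step 4 (pickup(a)): drop {holding(a)}, keep {ontable(b)}, require {clear(a), handempty, ontable(a)}
    → {clear(a), handempty, ontable(a), ontable(b)}
  through step 3 (stack(g,b)): drop {handempty}, keep {clear(a), ontable(a), ontable(b)}, require {clear(b), holding(g)}
    → {clear(a), clear(b), holding(g), ontable(a), ontable(b)}
  through step 2 (pickup(g)): drop {holding(g)}, keep {clear(a), clear(b), ontable(a), ontable(b)}, require {clear(g), handempty, ontable(g)}
    → {clear(a), clear(b), clear(g), handempty, ontable(a), ontable(b), ontable(g)}
  through step 1 (putdown(a)): drop {clear(a), handempty, ontable(a)}, keep {clear(b), clear(g), ontable(b), ontable(g)}, require {holding(a)}
    → {clear(b), clear(g), holding(a), ontable(b), ontable(g)}

== RESULT ==
["clear(b)", "clear(g)", "holding(a)", "ontable(b)", "ontable(g)"]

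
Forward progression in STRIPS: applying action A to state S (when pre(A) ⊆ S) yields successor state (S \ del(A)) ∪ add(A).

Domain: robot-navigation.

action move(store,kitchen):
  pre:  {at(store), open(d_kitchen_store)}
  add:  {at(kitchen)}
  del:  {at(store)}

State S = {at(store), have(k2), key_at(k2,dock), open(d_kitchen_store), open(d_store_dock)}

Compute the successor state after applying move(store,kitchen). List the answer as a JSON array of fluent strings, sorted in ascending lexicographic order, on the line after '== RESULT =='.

Progress:
  pre ⊆ S: {at(store), open(d_kitchen_store)} ⊆ S  — applicable
  S \ del = {have(k2), key_at(k2,dock), open(d_kitchen_store), open(d_store_dock)}
  ∪ add   = {at(kitchen), have(k2), key_at(k2,dock), open(d_kitchen_store), open(d_store_dock)}

== RESULT ==
["at(kitchen)", "have(k2)", "key_at(k2,dock)", "open(d_kitchen_store)", "open(d_store_dock)"]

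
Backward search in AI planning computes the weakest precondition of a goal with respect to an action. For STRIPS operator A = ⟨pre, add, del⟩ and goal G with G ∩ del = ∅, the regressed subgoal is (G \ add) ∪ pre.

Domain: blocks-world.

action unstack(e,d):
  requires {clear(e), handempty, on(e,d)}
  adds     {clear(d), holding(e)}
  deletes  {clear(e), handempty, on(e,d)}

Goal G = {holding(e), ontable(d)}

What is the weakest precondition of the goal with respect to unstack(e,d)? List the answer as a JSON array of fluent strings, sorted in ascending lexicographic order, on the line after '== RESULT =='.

Compute (G \ add) ∪ pre:
  G ∩ del = {}  (empty — regression defined)
  G \ add = {holding(e), ontable(d)} \ {clear(d), holding(e)} = {ontable(d)}
  ∪ pre   = {ontable(d)} ∪ {clear(e), handempty, on(e,d)}
          = {clear(e), handempty, on(e,d), ontable(d)}

== RESULT ==
["clear(e)", "handempty", "on(e,d)", "ontable(d)"]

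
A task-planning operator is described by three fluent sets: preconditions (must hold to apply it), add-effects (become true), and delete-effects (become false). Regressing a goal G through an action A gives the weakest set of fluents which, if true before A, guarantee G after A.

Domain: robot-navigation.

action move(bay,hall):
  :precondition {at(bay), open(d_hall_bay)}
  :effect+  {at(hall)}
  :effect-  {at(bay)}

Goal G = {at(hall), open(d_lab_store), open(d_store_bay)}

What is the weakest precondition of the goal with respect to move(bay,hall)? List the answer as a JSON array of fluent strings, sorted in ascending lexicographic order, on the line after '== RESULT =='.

Regress:
  G ∩ del = {}  (empty — regression defined)
  G \ add = {at(hall), open(d_lab_store), open(d_store_bay)} \ {at(hall)} = {open(d_lab_store), open(d_store_bay)}
  ∪ pre   = {open(d_lab_store), open(d_store_bay)} ∪ {at(bay), open(d_hall_bay)}
          = {at(bay), open(d_hall_bay), open(d_lab_store), open(d_store_bay)}

== RESULT ==
["at(bay)", "open(d_hall_bay)", "open(d_lab_store)", "open(d_store_bay)"]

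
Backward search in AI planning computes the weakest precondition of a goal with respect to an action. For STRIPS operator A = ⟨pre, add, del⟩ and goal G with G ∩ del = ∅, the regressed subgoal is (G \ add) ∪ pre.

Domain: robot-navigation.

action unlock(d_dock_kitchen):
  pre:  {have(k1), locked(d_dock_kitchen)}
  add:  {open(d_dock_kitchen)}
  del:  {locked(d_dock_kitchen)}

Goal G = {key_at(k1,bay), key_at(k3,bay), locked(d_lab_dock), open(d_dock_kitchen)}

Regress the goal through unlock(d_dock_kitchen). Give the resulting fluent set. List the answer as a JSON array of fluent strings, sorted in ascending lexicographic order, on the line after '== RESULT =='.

Regress:
  G ∩ del = {}  (empty — regression defined)
  G \ add = {key_at(k1,bay), key_at(k3,bay), locked(d_lab_dock), open(d_dock_kitchen)} \ {open(d_dock_kitchen)} = {key_at(k1,bay), key_at(k3,bay), locked(d_lab_dock)}
  ∪ pre   = {key_at(k1,bay), key_at(k3,bay), locked(d_lab_dock)} ∪ {have(k1), locked(d_dock_kitchen)}
          = {have(k1), key_at(k1,bay), key_at(k3,bay), locked(d_dock_kitchen), locked(d_lab_dock)}

== RESULT ==
["have(k1)", "key_at(k1,bay)", "key_at(k3,bay)", "locked(d_dock_kitchen)", "locked(d_lab_dock)"]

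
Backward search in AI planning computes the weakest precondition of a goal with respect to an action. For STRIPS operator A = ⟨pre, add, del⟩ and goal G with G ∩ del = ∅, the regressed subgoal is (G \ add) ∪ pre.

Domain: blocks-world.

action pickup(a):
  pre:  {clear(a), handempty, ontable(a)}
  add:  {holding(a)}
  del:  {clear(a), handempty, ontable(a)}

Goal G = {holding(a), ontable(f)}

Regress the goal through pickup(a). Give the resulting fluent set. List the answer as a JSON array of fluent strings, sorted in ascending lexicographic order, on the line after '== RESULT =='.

Regress:
  G ∩ del = {}  (empty — regression defined)
  G \ add = {holding(a), ontable(f)} \ {holding(a)} = {ontable(f)}
  ∪ pre   = {ontable(f)} ∪ {clear(a), handempty, ontable(a)}
          = {clear(a), handempty, ontable(a), ontable(f)}

== RESULT ==
["clear(a)", "handempty", "ontable(a)", "ontable(f)"]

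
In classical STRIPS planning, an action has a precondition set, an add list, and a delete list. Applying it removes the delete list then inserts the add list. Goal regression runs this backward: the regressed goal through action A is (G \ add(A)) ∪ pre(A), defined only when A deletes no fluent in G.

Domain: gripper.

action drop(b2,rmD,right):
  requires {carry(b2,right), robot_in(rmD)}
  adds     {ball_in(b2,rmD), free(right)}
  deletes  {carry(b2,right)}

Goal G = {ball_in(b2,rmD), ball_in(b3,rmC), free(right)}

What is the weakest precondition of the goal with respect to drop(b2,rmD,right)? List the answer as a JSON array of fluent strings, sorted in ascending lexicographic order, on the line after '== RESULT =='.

Compute (G \ add) ∪ pre:
  G ∩ del = {}  (empty — regression defined)
  G \ add = {ball_in(b2,rmD), ball_in(b3,rmC), free(right)} \ {ball_in(b2,rmD), free(right)} = {ball_in(b3,rmC)}
  ∪ pre   = {ball_in(b3,rmC)} ∪ {carry(b2,right), robot_in(rmD)}
          = {ball_in(b3,rmC), carry(b2,right), robot_in(rmD)}

== RESULT ==
["ball_in(b3,rmC)", "carry(b2,right)", "robot_in(rmD)"]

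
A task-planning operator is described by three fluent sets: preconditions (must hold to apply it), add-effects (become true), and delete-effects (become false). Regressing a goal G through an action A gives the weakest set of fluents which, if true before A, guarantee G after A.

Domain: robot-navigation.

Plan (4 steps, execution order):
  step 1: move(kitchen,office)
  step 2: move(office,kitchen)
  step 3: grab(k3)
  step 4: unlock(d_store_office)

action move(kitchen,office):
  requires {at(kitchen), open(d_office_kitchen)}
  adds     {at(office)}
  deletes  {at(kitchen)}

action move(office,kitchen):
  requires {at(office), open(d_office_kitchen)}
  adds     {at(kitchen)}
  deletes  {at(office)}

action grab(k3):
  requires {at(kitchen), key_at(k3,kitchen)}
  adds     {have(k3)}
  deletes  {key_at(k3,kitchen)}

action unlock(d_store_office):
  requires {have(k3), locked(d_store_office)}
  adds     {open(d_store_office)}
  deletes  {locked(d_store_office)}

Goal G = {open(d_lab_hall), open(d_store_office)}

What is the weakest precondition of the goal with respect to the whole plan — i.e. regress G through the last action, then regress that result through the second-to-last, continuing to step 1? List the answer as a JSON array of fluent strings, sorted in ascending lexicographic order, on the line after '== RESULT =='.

Work backward from the goal:
  through step 4 (unlock(d_store_office)): drop {open(d_store_office)}, keep {open(d_lab_hall)}, require {have(k3), locked(d_store_office)}
    → {have(k3), locked(d_store_office), open(d_lab_hall)}
  through step 3 (grab(k3)): drop {have(k3)}, keep {locked(d_store_office), open(d_lab_hall)}, require {at(kitchen), key_at(k3,kitchen)}
    → {at(kitchen), key_at(k3,kitchen), locked(d_store_office), open(d_lab_hall)}
  through step 2 (move(office,kitchen)): drop {at(kitchen)}, keep {key_at(k3,kitchen), locked(d_store_office), open(d_lab_hall)}, require {at(office), open(d_office_kitchen)}
    → {at(office), key_at(k3,kitchen), locked(d_store_office), open(d_lab_hall), open(d_office_kitchen)}
  through step 1 (move(kitchen,office)): drop {at(office)}, keep {key_at(k3,kitchen), locked(d_store_office), open(d_lab_hall), open(d_office_kitchen)}, require {at(kitchen), open(d_office_kitchen)}
    → {at(kitchen), key_at(k3,kitchen), locked(d_store_office), open(d_lab_hall), open(d_office_kitchen)}

== RESULT ==
["at(kitchen)", "key_at(k3,kitchen)", "locked(d_store_office)", "open(d_lab_hall)", "open(d_office_kitchen)"]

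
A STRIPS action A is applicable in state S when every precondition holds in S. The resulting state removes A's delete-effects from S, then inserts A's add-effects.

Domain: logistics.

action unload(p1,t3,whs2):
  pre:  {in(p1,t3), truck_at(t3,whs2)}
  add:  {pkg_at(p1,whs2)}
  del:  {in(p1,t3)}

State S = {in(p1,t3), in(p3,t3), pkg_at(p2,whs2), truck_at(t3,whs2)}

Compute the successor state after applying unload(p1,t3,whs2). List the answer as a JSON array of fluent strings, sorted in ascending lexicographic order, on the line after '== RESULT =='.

Progress:
  pre ⊆ S: {in(p1,t3), truck_at(t3,whs2)} ⊆ S  — applicable
  S \ del = {in(p3,t3), pkg_at(p2,whs2), truck_at(t3,whs2)}
  ∪ add   = {in(p3,t3), pkg_at(p1,whs2), pkg_at(p2,whs2), truck_at(t3,whs2)}

== RESULT ==
["in(p3,t3)", "pkg_at(p1,whs2)", "pkg_at(p2,whs2)", "truck_at(t3,whs2)"]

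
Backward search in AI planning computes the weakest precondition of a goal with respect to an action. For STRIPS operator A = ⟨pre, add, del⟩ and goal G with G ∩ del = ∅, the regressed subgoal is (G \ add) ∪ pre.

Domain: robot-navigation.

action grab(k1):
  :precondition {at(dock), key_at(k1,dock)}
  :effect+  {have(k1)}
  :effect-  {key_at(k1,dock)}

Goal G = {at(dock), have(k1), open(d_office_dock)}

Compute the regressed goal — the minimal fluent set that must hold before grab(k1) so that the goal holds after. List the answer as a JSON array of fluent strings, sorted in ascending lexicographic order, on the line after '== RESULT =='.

Compute (G \ add) ∪ pre:
  G ∩ del = {}  (empty — regression defined)
  G \ add = {at(dock), have(k1), open(d_office_dock)} \ {have(k1)} = {at(dock), open(d_office_dock)}
  ∪ pre   = {at(dock), open(d_office_dock)} ∪ {at(dock), key_at(k1,dock)}
          = {at(dock), key_at(k1,dock), open(d_office_dock)}

== RESULT ==
["at(dock)", "key_at(k1,dock)", "open(d_office_dock)"]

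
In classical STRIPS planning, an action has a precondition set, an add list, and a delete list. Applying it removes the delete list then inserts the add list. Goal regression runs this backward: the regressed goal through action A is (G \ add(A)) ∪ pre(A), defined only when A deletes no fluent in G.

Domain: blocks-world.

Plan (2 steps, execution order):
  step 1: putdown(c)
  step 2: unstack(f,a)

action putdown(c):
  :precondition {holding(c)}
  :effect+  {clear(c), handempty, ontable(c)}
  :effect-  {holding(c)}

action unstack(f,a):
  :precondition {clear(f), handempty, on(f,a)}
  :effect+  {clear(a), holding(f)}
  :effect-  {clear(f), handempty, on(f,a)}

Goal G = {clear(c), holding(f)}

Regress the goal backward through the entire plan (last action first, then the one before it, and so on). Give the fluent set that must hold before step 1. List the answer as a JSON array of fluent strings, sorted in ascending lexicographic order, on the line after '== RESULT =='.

Regress step by step:
  through step 2 (unstack(f,a)): drop {holding(f)}, keep {clear(c)}, require {clear(f), handempty, on(f,a)}
    → {clear(c), clear(f), handempty, on(f,a)}
  through step 1 (putdown(c)): drop {clear(c), handempty}, keep {clear(f), on(f,a)}, require {holding(c)}
    → {clear(f), holding(c), on(f,a)}

== RESULT ==
["clear(f)", "holding(c)", "on(f,a)"]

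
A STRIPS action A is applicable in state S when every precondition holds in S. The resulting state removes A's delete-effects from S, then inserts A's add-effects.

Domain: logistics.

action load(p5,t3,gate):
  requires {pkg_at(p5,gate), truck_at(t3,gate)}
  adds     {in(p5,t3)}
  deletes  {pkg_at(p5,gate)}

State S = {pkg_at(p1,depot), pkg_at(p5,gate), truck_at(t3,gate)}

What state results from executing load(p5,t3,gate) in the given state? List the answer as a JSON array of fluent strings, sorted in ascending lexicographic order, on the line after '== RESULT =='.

Progress:
  pre ⊆ S: {pkg_at(p5,gate), truck_at(t3,gate)} ⊆ S  — applicable
  S \ del = {pkg_at(p1,depot), truck_at(t3,gate)}
  ∪ add   = {in(p5,t3), pkg_at(p1,depot), truck_at(t3,gate)}

== RESULT ==
["in(p5,t3)", "pkg_at(p1,depot)", "truck_at(t3,gate)"]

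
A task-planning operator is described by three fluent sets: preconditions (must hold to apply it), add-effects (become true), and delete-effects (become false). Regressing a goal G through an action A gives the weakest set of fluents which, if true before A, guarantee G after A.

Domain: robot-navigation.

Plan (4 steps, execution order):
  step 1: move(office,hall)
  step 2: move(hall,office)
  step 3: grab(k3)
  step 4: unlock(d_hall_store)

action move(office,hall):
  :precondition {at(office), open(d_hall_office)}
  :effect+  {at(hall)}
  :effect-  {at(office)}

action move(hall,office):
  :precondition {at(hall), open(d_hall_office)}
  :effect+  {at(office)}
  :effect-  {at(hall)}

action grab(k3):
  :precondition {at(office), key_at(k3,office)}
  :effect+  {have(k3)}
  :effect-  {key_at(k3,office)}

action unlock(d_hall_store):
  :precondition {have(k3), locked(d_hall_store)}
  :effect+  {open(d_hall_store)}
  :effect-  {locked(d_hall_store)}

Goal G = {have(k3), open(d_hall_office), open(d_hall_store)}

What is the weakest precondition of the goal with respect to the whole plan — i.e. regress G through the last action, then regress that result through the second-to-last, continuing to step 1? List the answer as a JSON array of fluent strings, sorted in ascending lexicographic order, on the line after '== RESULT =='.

Regress step by step:
  through step 4 (unlock(d_hall_store)): drop {open(d_hall_store)}, keep {have(k3), open(d_hall_office)}, require {have(k3), locked(d_hall_store)}
    → {have(k3), locked(d_hall_store), open(d_hall_office)}
  through step 3 (grab(k3)): drop {have(k3)}, keep {locked(d_hall_store), open(d_hall_office)}, require {at(office), key_at(k3,office)}
    → {at(office), key_at(k3,office), locked(d_hall_store), open(d_hall_office)}
  through step 2 (move(hall,office)): drop {at(office)}, keep {key_at(k3,office), locked(d_hall_store), open(d_hall_office)}, require {at(hall), open(d_hall_office)}
    → {at(hall), key_at(k3,office), locked(d_hall_store), open(d_hall_office)}
  through step 1 (move(office,hall)): drop {at(hall)}, keep {key_at(k3,office), locked(d_hall_store), open(d_hall_office)}, require {at(office), open(d_hall_office)}
    → {at(office), key_at(k3,office), locked(d_hall_store), open(d_hall_office)}

== RESULT ==
["at(office)", "key_at(k3,office)", "locked(d_hall_store)", "open(d_hall_office)"]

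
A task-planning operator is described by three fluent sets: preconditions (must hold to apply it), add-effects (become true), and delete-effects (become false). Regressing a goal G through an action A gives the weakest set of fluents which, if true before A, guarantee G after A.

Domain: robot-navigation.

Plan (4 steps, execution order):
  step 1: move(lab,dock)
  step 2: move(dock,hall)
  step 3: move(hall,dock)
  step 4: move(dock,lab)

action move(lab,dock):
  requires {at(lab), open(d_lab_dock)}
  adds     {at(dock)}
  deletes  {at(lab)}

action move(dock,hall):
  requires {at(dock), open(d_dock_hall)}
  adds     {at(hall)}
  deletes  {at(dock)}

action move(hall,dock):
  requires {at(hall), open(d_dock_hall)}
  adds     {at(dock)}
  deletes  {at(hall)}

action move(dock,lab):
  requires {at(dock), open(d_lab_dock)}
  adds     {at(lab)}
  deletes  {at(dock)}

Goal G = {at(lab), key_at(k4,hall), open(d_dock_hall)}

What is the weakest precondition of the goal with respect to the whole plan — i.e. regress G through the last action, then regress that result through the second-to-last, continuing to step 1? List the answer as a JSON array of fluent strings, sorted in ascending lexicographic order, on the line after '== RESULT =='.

Work backward from the goal:
  through step 4 (move(dock,lab)): drop {at(lab)}, keep {key_at(k4,hall), open(d_dock_hall)}, require {at(dock), open(d_lab_dock)}
    → {at(dock), key_at(k4,hall), open(d_dock_hall), open(d_lab_dock)}
  through step 3 (move(hall,dock)): drop {at(dock)}, keep {key_at(k4,hall), open(d_dock_hall), open(d_lab_dock)}, require {at(hall), open(d_dock_hall)}
    → {at(hall), key_at(k4,hall), open(d_dock_hall), open(d_lab_dock)}
  through step 2 (move(dock,hall)): drop {at(hall)}, keep {key_at(k4,hall), open(d_dock_hall), open(d_lab_dock)}, require {at(dock), open(d_dock_hall)}
    → {at(dock), key_at(k4,hall), open(d_dock_hall), open(d_lab_dock)}
  through step 1 (move(lab,dock)): drop {at(dock)}, keep {key_at(k4,hall), open(d_dock_hall), open(d_lab_dock)}, require {at(lab), open(d_lab_dock)}
    → {at(lab), key_at(k4,hall), open(d_dock_hall), open(d_lab_dock)}

== RESULT ==
["at(lab)", "key_at(k4,hall)", "open(d_dock_hall)", "open(d_lab_dock)"]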